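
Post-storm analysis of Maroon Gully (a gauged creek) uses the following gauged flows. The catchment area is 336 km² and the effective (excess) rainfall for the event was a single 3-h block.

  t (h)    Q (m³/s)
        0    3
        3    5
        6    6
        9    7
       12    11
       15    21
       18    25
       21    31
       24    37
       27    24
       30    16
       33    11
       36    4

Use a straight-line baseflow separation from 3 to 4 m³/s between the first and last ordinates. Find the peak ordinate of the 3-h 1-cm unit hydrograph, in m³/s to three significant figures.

Direct runoff: 0.00, 1.92, 2.83, 3.75, 7.67, 17.58, 21.50, 27.42, 33.33, 20.25, 12.17, 7.08, 0.00 m³/s; ΣQ_DR = 155.5 m³/s, peak = 33.33 m³/s.
Runoff depth d = ΣQ_DR·Δt / A = 155.5 × 10800 / (336 km²) = 4.998 mm.
The 1-cm UH is the DRH scaled by (10 mm)/d, so U_p = 33.33 × 10/4.998 = 66.7 m³/s.

U_p ≈ 66.7 m³/s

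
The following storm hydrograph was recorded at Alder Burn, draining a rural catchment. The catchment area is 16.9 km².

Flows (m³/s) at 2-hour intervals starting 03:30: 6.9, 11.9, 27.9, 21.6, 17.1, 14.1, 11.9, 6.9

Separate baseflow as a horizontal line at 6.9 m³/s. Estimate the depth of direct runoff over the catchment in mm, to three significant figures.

Direct runoff: 0.0, 5.0, 21.0, 14.7, 10.2, 7.2, 5.0, 0.0 m³/s; ΣQ_DR = 63.10 m³/s.
V = ΣQ_DR · Δt = 63.10 × 7200 s = 4.543 × 10^5 m³.
Over A = 16.9 km², depth = V / A = 26.9 mm.

d ≈ 26.9 mm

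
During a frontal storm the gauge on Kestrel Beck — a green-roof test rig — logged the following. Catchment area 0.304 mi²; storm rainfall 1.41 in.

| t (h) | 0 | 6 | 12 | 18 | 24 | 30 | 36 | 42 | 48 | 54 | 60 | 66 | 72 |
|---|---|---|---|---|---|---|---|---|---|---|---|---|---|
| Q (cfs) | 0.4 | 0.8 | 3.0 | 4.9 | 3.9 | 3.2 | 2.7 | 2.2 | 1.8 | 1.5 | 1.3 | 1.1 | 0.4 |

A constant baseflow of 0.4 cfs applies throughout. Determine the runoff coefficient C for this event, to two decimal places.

ΣQ_DR = 22.00 cfs; V = ΣQ_DR·Δt = 4.752 × 10^5 ft³.
Runoff depth d = V / A = 0.6728 in.
C = d / P = 0.6728 / 1.41 = 0.48.

C ≈ 0.48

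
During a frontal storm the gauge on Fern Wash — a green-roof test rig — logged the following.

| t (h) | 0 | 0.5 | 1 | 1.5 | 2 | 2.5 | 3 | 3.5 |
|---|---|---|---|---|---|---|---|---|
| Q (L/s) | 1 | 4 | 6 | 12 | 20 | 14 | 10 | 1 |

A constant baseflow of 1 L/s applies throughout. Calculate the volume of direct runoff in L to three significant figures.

Direct-runoff ordinates (Q − Q_b): 0.0, 3.0, 5.0, 11.0, 19.0, 13.0, 9.0, 0.0 L/s.
ΣQ_DR = 60.00 L/s.
With Δt = 0.5 h = 1800 s, V = ΣQ_DR · Δt = 60.00 × 1800 = 1.08 × 10^5 L.

V ≈ 1.08 × 10^5 L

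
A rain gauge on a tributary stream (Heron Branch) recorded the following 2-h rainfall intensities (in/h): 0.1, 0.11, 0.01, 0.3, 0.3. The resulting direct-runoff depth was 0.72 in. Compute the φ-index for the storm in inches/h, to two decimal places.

Only the 2 blocks with intensity above φ contribute runoff: 0.3, 0.3 in/h.
Σ(I−φ)·Δt = d  ⇒  (0.3+0.3 − 2φ)·2 = 0.72
φ = (0.6000 − 0.72/2) / 2 = 0.12 in/h.

φ ≈ 0.12 in/h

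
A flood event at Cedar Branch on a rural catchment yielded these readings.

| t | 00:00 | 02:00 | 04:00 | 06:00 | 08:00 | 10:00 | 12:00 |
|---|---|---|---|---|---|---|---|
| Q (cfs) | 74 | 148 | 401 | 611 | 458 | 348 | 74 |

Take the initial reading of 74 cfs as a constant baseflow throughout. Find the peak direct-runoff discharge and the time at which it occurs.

Q_p = 537.0 cfs at t = 06:00

Subtracting baseflow gives direct-runoff ordinates: 0.0, 74.0, 327.0, 537.0, 384.0, 274.0, 0.0 cfs.
The maximum is 537.0 cfs, occurring at the reading for t = 06:00.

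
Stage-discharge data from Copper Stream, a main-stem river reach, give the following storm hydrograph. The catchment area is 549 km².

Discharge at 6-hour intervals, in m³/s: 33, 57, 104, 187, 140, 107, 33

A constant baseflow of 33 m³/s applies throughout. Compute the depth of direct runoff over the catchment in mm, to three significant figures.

Direct runoff: 0.0, 24.0, 71.0, 154.0, 107.0, 74.0, 0.0 m³/s; ΣQ_DR = 430.0 m³/s.
V = ΣQ_DR · Δt = 430.0 × 21600 s = 9.288 × 10^6 m³.
Over A = 549 km², depth = V / A = 16.9 mm.

d ≈ 16.9 mm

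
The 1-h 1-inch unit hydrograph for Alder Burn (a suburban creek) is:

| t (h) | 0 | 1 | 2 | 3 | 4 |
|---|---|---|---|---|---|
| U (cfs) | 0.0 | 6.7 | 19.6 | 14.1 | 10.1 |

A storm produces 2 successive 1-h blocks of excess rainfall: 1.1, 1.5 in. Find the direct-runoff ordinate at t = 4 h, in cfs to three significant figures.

Q ≈ 32.3 cfs

By discrete convolution, Q_j = Σ (P_i / 1 in) · U_{j−i}.
At t = 4 h (j=4): Q = (1.1/1)·10.1 + (1.5/1)·14.1 = 32.3 cfs.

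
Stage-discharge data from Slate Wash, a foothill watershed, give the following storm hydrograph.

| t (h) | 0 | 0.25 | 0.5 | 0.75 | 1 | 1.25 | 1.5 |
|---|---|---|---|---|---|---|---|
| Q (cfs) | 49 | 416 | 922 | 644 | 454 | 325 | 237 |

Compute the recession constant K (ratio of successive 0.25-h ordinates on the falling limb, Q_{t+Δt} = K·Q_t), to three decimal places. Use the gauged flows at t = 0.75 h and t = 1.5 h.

Using the recession-limb readings at t = 0.75 h and t = 1.5 h: Q falls from 644 to 237 cfs over 3 intervals.
K = (Q₂/Q₁)^(1/3) = (237/644)^(1/3) = 0.717.

K ≈ 0.717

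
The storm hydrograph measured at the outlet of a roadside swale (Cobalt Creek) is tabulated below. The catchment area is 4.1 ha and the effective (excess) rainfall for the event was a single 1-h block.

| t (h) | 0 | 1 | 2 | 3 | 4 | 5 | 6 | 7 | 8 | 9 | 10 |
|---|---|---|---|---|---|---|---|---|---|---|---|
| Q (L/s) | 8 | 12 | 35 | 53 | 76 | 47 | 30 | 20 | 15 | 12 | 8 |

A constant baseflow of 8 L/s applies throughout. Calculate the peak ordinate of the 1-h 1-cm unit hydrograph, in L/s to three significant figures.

Direct runoff: 0.0, 4.0, 27.0, 45.0, 68.0, 39.0, 22.0, 12.0, 7.0, 4.0, 0.0 L/s; ΣQ_DR = 228.0 L/s, peak = 68.0 L/s.
Runoff depth d = ΣQ_DR·Δt / A = 228.0 × 3600 / (4.1 ha) = 20.02 mm.
The 1-cm UH is the DRH scaled by (10 mm)/d, so U_p = 68.0 × 10/20.02 = 34.0 L/s.

U_p ≈ 34.0 L/s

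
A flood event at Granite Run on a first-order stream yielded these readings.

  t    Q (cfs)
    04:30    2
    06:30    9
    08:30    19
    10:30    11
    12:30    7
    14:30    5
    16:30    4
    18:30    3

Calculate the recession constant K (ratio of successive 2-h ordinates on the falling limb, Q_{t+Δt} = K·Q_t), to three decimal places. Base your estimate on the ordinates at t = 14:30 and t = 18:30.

Using the recession-limb readings at t = 14:30 and t = 18:30: Q falls from 5 to 3 cfs over 2 intervals.
K = (Q₂/Q₁)^(1/2) = (3/5)^(1/2) = 0.775.

K ≈ 0.775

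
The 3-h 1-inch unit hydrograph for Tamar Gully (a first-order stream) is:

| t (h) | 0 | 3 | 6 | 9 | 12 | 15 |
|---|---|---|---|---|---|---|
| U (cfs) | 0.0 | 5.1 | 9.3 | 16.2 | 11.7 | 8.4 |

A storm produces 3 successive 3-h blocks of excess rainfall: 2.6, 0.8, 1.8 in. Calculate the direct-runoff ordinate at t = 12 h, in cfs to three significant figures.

Q ≈ 60.1 cfs

By discrete convolution, Q_j = Σ (P_i / 1 in) · U_{j−i}.
At t = 12 h (j=4): Q = (2.6/1)·11.7 + (0.8/1)·16.2 + (1.8/1)·9.3 = 60.1 cfs.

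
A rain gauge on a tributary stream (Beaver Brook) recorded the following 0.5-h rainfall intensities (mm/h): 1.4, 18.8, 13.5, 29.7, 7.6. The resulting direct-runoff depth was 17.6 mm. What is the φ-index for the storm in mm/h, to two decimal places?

Only the 3 blocks with intensity above φ contribute runoff: 18.8, 13.5, 29.7 mm/h.
Σ(I−φ)·Δt = d  ⇒  (18.8+13.5+29.7 − 3φ)·0.5 = 17.6
φ = (62.00 − 17.6/0.5) / 3 = 8.93 mm/h.

φ ≈ 8.93 mm/h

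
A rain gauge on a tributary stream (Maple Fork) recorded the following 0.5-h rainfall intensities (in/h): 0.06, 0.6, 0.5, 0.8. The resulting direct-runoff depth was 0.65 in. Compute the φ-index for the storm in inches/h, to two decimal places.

Only the 3 blocks with intensity above φ contribute runoff: 0.6, 0.5, 0.8 in/h.
Σ(I−φ)·Δt = d  ⇒  (0.6+0.5+0.8 − 3φ)·0.5 = 0.65
φ = (1.900 − 0.65/0.5) / 3 = 0.20 in/h.

φ ≈ 0.20 in/h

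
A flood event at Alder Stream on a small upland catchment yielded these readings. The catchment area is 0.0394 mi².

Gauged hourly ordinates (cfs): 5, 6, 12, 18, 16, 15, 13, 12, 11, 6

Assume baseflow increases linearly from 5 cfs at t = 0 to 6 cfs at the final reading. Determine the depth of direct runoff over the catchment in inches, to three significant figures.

Direct runoff: 0.00, 0.89, 6.78, 12.67, 10.56, 9.44, 7.33, 6.22, 5.11, 0.00 cfs; ΣQ_DR = 59.00 cfs.
V = ΣQ_DR · Δt = 59.00 × 3600 s = 2.124 × 10^5 ft³.
Over A = 0.0394 mi², depth = V / A = 2.32 in.

d ≈ 2.32 in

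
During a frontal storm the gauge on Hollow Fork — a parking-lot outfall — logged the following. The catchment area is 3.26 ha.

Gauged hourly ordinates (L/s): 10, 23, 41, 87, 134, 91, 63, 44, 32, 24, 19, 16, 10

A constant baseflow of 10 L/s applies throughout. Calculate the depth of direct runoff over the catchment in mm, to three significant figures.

Direct runoff: 0.0, 13.0, 31.0, 77.0, 124.0, 81.0, 53.0, 34.0, 22.0, 14.0, 9.0, 6.0, 0.0 L/s; ΣQ_DR = 464.0 L/s.
V = ΣQ_DR · Δt = 464.0 × 3600 s = 1.670 × 10^6 L.
Over A = 3.26 ha, depth = V / A = 51.2 mm.

d ≈ 51.2 mm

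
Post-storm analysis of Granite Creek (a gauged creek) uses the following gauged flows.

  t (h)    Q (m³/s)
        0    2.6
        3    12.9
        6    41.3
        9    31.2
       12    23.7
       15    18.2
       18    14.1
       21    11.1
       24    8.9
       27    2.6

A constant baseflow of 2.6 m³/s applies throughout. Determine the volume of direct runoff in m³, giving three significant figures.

V ≈ 1.52 × 10^6 m³

Direct-runoff ordinates (Q − Q_b): 0.0, 10.3, 38.7, 28.6, 21.1, 15.6, 11.5, 8.5, 6.3, 0.0 m³/s.
ΣQ_DR = 140.6 m³/s.
With Δt = 3 h = 10800 s, V = ΣQ_DR · Δt = 140.6 × 10800 = 1.52 × 10^6 m³.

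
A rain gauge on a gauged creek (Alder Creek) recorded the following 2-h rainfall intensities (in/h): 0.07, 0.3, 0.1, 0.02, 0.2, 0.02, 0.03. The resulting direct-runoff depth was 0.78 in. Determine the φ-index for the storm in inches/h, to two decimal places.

φ ≈ 0.07 in/h

Only the 3 blocks with intensity above φ contribute runoff: 0.3, 0.1, 0.2 in/h.
Σ(I−φ)·Δt = d  ⇒  (0.3+0.1+0.2 − 3φ)·2 = 0.78
φ = (0.6000 − 0.78/2) / 3 = 0.07 in/h.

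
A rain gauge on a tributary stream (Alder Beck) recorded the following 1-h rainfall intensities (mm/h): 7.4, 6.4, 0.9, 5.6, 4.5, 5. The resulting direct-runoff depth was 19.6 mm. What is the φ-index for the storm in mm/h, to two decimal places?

φ ≈ 1.86 mm/h

Only the 5 blocks with intensity above φ contribute runoff: 7.4, 6.4, 5.6, 4.5, 5 mm/h.
Σ(I−φ)·Δt = d  ⇒  (7.4+6.4+5.6+4.5+5 − 5φ)·1 = 19.6
φ = (28.90 − 19.6/1) / 5 = 1.86 mm/h.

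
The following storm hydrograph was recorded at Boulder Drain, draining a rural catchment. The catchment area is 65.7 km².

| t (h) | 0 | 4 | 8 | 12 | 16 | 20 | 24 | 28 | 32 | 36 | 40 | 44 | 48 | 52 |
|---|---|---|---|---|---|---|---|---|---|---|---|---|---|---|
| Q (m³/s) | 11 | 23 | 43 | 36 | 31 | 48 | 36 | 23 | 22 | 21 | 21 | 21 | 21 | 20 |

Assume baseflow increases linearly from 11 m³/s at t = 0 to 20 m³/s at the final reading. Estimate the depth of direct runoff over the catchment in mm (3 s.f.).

Direct runoff: 0.00, 11.31, 30.62, 22.92, 17.23, 33.54, 20.85, 7.15, 5.46, 3.77, 3.08, 2.38, 1.69, 0.00 m³/s; ΣQ_DR = 160.0 m³/s.
V = ΣQ_DR · Δt = 160.0 × 14400 s = 2.304 × 10^6 m³.
Over A = 65.7 km², depth = V / A = 35.1 mm.

d ≈ 35.1 mm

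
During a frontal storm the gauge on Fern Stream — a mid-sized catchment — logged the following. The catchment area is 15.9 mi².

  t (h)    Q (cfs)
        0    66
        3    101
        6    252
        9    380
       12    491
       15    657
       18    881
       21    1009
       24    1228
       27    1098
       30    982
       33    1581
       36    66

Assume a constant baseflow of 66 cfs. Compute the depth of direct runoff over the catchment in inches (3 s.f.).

d ≈ 2.32 in

Direct runoff: 0.0, 35.0, 186.0, 314.0, 425.0, 591.0, 815.0, 943.0, 1162.0, 1032.0, 916.0, 1515.0, 0.0 cfs; ΣQ_DR = 7934 cfs.
V = ΣQ_DR · Δt = 7934 × 10800 s = 8.569 × 10^7 ft³.
Over A = 15.9 mi², depth = V / A = 2.32 in.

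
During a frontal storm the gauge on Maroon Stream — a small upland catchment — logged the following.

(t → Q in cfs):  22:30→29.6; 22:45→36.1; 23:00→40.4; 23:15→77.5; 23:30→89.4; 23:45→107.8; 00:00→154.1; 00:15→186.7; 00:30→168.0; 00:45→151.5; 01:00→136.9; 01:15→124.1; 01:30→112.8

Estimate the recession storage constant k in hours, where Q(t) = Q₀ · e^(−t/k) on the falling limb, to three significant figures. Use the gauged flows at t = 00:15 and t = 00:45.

On the falling limb, Q drops from 186.7 to 151.5 cfs between t = 00:15 and t = 00:45 (Δt = 0.5 h).
k = −Δt / ln(Q₂/Q₁) = −0.5 / ln(151.5/186.7) = 2.39 h.

k ≈ 2.39 h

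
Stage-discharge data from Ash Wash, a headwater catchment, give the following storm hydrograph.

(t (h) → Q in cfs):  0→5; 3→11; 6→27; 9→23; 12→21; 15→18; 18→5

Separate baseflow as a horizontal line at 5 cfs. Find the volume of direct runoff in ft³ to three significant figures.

V ≈ 8.10 × 10^5 ft³

Direct-runoff ordinates (Q − Q_b): 0.0, 6.0, 22.0, 18.0, 16.0, 13.0, 0.0 cfs.
ΣQ_DR = 75.00 cfs.
With Δt = 3 h = 10800 s, V = ΣQ_DR · Δt = 75.00 × 10800 = 8.10 × 10^5 ft³.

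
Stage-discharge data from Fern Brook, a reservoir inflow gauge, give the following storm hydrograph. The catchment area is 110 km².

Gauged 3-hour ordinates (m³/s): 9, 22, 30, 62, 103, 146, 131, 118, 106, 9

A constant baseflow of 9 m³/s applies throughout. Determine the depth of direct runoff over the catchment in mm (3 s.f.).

d ≈ 63.4 mm

Direct runoff: 0.0, 13.0, 21.0, 53.0, 94.0, 137.0, 122.0, 109.0, 97.0, 0.0 m³/s; ΣQ_DR = 646.0 m³/s.
V = ΣQ_DR · Δt = 646.0 × 10800 s = 6.977 × 10^6 m³.
Over A = 110 km², depth = V / A = 63.4 mm.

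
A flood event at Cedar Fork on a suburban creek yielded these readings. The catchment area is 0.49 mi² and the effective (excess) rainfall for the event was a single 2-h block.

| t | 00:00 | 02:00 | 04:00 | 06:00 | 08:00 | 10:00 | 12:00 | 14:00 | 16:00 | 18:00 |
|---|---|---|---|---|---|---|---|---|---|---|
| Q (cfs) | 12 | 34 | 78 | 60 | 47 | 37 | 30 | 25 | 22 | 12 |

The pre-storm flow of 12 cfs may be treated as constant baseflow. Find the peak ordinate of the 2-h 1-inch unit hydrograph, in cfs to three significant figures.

U_p ≈ 44.0 cfs

Direct runoff: 0.0, 22.0, 66.0, 48.0, 35.0, 25.0, 18.0, 13.0, 10.0, 0.0 cfs; ΣQ_DR = 237.0 cfs, peak = 66.0 cfs.
Runoff depth d = ΣQ_DR·Δt / A = 237.0 × 7200 / (0.49 mi²) = 1.499 in.
The 1-inch UH is the DRH scaled by (1 in)/d, so U_p = 66.0 × 1/1.499 = 44.0 cfs.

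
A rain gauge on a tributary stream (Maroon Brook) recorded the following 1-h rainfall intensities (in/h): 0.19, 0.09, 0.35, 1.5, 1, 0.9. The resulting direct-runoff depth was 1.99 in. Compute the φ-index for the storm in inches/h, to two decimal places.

φ ≈ 0.47 in/h

Only the 3 blocks with intensity above φ contribute runoff: 1.5, 1, 0.9 in/h.
Σ(I−φ)·Δt = d  ⇒  (1.5+1+0.9 − 3φ)·1 = 1.99
φ = (3.400 − 1.99/1) / 3 = 0.47 in/h.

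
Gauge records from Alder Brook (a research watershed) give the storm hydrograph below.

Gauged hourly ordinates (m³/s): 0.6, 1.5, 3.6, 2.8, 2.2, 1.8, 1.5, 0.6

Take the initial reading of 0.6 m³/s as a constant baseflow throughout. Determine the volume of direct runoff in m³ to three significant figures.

Direct-runoff ordinates (Q − Q_b): 0.0, 0.9, 3.0, 2.2, 1.6, 1.2, 0.9, 0.0 m³/s.
ΣQ_DR = 9.800 m³/s.
With Δt = 1 h = 3600 s, V = ΣQ_DR · Δt = 9.800 × 3600 = 35300 m³.

V ≈ 35300 m³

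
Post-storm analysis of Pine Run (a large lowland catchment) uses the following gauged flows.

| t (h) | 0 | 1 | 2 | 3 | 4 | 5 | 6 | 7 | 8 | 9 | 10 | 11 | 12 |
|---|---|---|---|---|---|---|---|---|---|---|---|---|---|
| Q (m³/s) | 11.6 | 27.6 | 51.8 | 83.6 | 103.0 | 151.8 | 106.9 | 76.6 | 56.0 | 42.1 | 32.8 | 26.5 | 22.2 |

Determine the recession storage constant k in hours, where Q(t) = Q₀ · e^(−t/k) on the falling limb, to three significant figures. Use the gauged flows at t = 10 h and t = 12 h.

On the falling limb, Q drops from 32.8 to 22.2 m³/s between t = 10 h and t = 12 h (Δt = 2 h).
k = −Δt / ln(Q₂/Q₁) = −2 / ln(22.2/32.8) = 5.12 h.

k ≈ 5.12 h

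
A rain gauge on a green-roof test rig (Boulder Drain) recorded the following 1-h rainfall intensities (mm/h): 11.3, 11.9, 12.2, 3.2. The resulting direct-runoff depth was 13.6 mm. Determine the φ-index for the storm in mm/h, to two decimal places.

φ ≈ 7.27 mm/h

Only the 3 blocks with intensity above φ contribute runoff: 11.3, 11.9, 12.2 mm/h.
Σ(I−φ)·Δt = d  ⇒  (11.3+11.9+12.2 − 3φ)·1 = 13.6
φ = (35.40 − 13.6/1) / 3 = 7.27 mm/h.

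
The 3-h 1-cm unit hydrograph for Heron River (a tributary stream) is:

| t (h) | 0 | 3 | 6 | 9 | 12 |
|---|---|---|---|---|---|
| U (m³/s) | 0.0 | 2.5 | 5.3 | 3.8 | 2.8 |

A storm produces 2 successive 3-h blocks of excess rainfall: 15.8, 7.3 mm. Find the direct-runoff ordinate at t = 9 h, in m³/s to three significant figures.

Q ≈ 9.87 m³/s

By discrete convolution, Q_j = Σ (P_i / 10 mm) · U_{j−i}.
At t = 9 h (j=3): Q = (15.8/10)·3.8 + (7.3/10)·5.3 = 9.87 m³/s.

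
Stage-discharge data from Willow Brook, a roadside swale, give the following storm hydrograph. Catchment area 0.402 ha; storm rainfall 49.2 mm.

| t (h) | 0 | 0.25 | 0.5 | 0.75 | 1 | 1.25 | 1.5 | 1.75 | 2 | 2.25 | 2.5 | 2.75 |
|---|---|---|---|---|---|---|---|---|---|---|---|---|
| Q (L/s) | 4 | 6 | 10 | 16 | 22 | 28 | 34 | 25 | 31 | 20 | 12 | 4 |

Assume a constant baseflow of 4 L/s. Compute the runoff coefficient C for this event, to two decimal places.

C ≈ 0.75

ΣQ_DR = 164.0 L/s; V = ΣQ_DR·Δt = 1.476 × 10^5 L.
Runoff depth d = V / A = 36.72 mm.
C = d / P = 36.72 / 49.2 = 0.75.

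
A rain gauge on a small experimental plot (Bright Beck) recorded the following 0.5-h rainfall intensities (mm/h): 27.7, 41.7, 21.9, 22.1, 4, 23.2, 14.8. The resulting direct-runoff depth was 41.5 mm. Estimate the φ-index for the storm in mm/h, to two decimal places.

Only the 6 blocks with intensity above φ contribute runoff: 27.7, 41.7, 21.9, 22.1, 23.2, 14.8 mm/h.
Σ(I−φ)·Δt = d  ⇒  (27.7+41.7+21.9+22.1+23.2+14.8 − 6φ)·0.5 = 41.5
φ = (151.4 − 41.5/0.5) / 6 = 11.40 mm/h.

φ ≈ 11.40 mm/h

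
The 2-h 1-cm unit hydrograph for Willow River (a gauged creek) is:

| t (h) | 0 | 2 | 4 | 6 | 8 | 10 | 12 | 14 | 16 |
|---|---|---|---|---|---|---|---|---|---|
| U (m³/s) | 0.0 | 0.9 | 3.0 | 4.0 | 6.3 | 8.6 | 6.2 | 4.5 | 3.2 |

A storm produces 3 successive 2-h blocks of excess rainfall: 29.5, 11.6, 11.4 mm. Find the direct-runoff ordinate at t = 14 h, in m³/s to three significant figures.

Q ≈ 30.3 m³/s

By discrete convolution, Q_j = Σ (P_i / 10 mm) · U_{j−i}.
At t = 14 h (j=7): Q = (29.5/10)·4.5 + (11.6/10)·6.2 + (11.4/10)·8.6 = 30.3 m³/s.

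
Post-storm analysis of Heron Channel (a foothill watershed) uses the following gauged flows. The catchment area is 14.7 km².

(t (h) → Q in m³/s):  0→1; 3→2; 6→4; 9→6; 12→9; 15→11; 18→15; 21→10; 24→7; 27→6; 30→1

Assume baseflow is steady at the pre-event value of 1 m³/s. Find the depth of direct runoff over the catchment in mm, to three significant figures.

d ≈ 44.8 mm

Direct runoff: 0.0, 1.0, 3.0, 5.0, 8.0, 10.0, 14.0, 9.0, 6.0, 5.0, 0.0 m³/s; ΣQ_DR = 61.00 m³/s.
V = ΣQ_DR · Δt = 61.00 × 10800 s = 6.588 × 10^5 m³.
Over A = 14.7 km², depth = V / A = 44.8 mm.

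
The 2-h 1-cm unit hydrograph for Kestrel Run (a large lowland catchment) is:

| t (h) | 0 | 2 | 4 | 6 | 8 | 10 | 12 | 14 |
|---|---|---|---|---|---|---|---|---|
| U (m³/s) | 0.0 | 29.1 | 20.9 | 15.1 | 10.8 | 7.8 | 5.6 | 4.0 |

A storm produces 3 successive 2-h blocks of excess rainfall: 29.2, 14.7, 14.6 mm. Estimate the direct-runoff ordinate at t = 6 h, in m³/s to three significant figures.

By discrete convolution, Q_j = Σ (P_i / 10 mm) · U_{j−i}.
At t = 6 h (j=3): Q = (29.2/10)·15.1 + (14.7/10)·20.9 + (14.6/10)·29.1 = 117 m³/s.

Q ≈ 117 m³/s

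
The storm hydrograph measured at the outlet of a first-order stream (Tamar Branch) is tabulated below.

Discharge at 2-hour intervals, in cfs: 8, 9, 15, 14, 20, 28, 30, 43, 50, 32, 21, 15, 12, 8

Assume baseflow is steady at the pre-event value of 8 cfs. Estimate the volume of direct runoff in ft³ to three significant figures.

Direct-runoff ordinates (Q − Q_b): 0.0, 1.0, 7.0, 6.0, 12.0, 20.0, 22.0, 35.0, 42.0, 24.0, 13.0, 7.0, 4.0, 0.0 cfs.
ΣQ_DR = 193.0 cfs.
With Δt = 2 h = 7200 s, V = ΣQ_DR · Δt = 193.0 × 7200 = 1.39 × 10^6 ft³.

V ≈ 1.39 × 10^6 ft³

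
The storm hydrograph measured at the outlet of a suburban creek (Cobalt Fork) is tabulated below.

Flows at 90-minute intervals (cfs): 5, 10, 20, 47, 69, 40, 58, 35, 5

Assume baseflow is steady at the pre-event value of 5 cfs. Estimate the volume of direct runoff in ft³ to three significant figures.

V ≈ 1.32 × 10^6 ft³

Direct-runoff ordinates (Q − Q_b): 0.0, 5.0, 15.0, 42.0, 64.0, 35.0, 53.0, 30.0, 0.0 cfs.
ΣQ_DR = 244.0 cfs.
With Δt = 1.5 h = 5400 s, V = ΣQ_DR · Δt = 244.0 × 5400 = 1.32 × 10^6 ft³.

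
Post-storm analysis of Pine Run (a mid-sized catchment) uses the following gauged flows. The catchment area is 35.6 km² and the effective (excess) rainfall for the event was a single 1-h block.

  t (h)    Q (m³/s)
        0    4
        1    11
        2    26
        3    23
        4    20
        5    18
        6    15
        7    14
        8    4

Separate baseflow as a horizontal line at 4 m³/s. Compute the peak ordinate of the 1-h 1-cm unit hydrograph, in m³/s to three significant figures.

U_p ≈ 22.0 m³/s

Direct runoff: 0.0, 7.0, 22.0, 19.0, 16.0, 14.0, 11.0, 10.0, 0.0 m³/s; ΣQ_DR = 99.00 m³/s, peak = 22.0 m³/s.
Runoff depth d = ΣQ_DR·Δt / A = 99.00 × 3600 / (35.6 km²) = 10.01 mm.
The 1-cm UH is the DRH scaled by (10 mm)/d, so U_p = 22.0 × 10/10.01 = 22.0 m³/s.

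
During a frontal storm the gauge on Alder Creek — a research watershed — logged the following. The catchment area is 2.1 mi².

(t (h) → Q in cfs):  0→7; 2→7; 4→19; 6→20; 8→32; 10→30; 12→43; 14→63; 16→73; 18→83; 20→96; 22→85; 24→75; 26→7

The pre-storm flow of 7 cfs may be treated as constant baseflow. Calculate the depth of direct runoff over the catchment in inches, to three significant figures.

Direct runoff: 0.0, 0.0, 12.0, 13.0, 25.0, 23.0, 36.0, 56.0, 66.0, 76.0, 89.0, 78.0, 68.0, 0.0 cfs; ΣQ_DR = 542.0 cfs.
V = ΣQ_DR · Δt = 542.0 × 7200 s = 3.902 × 10^6 ft³.
Over A = 2.1 mi², depth = V / A = 0.800 in.

d ≈ 0.800 in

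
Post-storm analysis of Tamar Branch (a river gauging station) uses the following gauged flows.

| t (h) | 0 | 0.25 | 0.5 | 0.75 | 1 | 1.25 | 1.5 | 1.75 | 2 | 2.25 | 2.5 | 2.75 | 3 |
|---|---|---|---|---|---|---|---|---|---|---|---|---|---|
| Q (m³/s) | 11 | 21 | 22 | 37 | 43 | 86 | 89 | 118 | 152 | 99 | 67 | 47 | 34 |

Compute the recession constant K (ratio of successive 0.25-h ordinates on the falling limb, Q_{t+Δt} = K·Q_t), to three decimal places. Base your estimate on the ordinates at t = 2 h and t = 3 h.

K ≈ 0.688

Using the recession-limb readings at t = 2 h and t = 3 h: Q falls from 152 to 34 m³/s over 4 intervals.
K = (Q₂/Q₁)^(1/4) = (34/152)^(1/4) = 0.688.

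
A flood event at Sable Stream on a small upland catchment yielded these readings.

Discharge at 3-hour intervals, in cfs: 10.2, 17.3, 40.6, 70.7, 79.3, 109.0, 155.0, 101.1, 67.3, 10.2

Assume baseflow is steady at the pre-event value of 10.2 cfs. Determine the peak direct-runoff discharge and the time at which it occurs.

Subtracting baseflow gives direct-runoff ordinates: 0.0, 7.1, 30.4, 60.5, 69.1, 98.8, 144.8, 90.9, 57.1, 0.0 cfs.
The maximum is 144.8 cfs, occurring at the reading for t = 18 h.

Q_p = 144.8 cfs at t = 18 h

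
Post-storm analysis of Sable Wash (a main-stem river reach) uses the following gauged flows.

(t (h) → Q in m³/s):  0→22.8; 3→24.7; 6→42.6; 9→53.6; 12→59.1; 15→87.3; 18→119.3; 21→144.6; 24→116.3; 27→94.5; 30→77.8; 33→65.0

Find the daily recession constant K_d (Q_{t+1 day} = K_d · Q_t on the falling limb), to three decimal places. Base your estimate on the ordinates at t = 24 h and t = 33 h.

K_d ≈ 0.212

Between t = 24 h and t = 33 h the flow falls from 116.3 to 65.0 m³/s over 3×3 h = 9 h.
Per-interval ratio K = (65.0/116.3)^(1/3) = 0.8237; K_d = K^(24/3) = 0.212.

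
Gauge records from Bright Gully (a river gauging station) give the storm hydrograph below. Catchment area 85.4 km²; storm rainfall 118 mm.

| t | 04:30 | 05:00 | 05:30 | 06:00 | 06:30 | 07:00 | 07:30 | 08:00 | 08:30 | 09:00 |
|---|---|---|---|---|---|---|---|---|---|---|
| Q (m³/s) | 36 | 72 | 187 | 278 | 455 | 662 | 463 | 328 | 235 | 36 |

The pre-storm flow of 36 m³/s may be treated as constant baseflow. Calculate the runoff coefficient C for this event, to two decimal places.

C ≈ 0.43

ΣQ_DR = 2392 m³/s; V = ΣQ_DR·Δt = 4.306 × 10^6 m³.
Runoff depth d = V / A = 50.42 mm.
C = d / P = 50.42 / 118 = 0.43.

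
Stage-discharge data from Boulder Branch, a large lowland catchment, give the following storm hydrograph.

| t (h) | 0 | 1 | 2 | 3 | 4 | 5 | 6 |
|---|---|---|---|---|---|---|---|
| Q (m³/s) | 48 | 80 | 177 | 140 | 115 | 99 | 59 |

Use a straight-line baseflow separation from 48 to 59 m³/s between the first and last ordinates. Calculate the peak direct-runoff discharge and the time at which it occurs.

Q_p = 125.33 m³/s at t = 2 h

Subtracting baseflow gives direct-runoff ordinates: 0.00, 30.17, 125.33, 86.50, 59.67, 41.83, 0.00 m³/s.
The maximum is 125.33 m³/s, occurring at the reading for t = 2 h.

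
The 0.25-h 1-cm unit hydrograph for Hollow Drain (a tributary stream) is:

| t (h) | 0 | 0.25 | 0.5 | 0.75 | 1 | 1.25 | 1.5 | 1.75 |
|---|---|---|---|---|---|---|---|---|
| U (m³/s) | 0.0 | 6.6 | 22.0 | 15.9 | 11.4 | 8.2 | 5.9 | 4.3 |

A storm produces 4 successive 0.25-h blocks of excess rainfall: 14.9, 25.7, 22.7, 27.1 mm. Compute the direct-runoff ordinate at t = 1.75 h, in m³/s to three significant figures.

Q ≈ 71.1 m³/s

By discrete convolution, Q_j = Σ (P_i / 10 mm) · U_{j−i}.
At t = 1.75 h (j=7): Q = (14.9/10)·4.3 + (25.7/10)·5.9 + (22.7/10)·8.2 + (27.1/10)·11.4 = 71.1 m³/s.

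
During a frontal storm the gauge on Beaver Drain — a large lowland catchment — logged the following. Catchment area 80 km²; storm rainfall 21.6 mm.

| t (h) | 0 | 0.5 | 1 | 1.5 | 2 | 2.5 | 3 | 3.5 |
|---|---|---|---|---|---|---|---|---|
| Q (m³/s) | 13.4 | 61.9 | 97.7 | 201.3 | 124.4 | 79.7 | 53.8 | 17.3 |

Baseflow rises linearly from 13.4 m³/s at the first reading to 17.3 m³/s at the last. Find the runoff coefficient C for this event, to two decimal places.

C ≈ 0.55

ΣQ_DR = 526.7 m³/s; V = ΣQ_DR·Δt = 9.481 × 10^5 m³.
Runoff depth d = V / A = 11.85 mm.
C = d / P = 11.85 / 21.6 = 0.55.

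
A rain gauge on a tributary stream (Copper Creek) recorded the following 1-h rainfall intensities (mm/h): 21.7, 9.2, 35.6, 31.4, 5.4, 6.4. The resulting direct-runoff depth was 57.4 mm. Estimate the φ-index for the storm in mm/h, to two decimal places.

Only the 3 blocks with intensity above φ contribute runoff: 21.7, 35.6, 31.4 mm/h.
Σ(I−φ)·Δt = d  ⇒  (21.7+35.6+31.4 − 3φ)·1 = 57.4
φ = (88.70 − 57.4/1) / 3 = 10.43 mm/h.

φ ≈ 10.43 mm/h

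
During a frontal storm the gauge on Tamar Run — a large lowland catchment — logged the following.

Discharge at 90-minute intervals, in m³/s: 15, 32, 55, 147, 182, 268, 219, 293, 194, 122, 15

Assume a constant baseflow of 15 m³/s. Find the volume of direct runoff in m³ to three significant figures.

Direct-runoff ordinates (Q − Q_b): 0.0, 17.0, 40.0, 132.0, 167.0, 253.0, 204.0, 278.0, 179.0, 107.0, 0.0 m³/s.
ΣQ_DR = 1377 m³/s.
With Δt = 1.5 h = 5400 s, V = ΣQ_DR · Δt = 1377 × 5400 = 7.44 × 10^6 m³.

V ≈ 7.44 × 10^6 m³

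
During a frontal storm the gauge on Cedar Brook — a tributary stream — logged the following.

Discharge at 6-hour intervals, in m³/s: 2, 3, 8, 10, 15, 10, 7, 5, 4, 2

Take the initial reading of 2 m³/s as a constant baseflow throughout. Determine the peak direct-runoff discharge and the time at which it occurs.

Subtracting baseflow gives direct-runoff ordinates: 0.0, 1.0, 6.0, 8.0, 13.0, 8.0, 5.0, 3.0, 2.0, 0.0 m³/s.
The maximum is 13.0 m³/s, occurring at the reading for t = 24 h.

Q_p = 13.0 m³/s at t = 24 h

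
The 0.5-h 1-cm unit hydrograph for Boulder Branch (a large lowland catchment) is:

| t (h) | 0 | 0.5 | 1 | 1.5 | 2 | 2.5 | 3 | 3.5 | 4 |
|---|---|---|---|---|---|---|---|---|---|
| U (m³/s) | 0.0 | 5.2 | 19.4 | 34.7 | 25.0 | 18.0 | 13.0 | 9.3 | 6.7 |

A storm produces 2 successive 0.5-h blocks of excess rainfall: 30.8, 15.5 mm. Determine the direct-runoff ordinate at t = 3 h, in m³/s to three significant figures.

Q ≈ 67.9 m³/s

By discrete convolution, Q_j = Σ (P_i / 10 mm) · U_{j−i}.
At t = 3 h (j=6): Q = (30.8/10)·13.0 + (15.5/10)·18.0 = 67.9 m³/s.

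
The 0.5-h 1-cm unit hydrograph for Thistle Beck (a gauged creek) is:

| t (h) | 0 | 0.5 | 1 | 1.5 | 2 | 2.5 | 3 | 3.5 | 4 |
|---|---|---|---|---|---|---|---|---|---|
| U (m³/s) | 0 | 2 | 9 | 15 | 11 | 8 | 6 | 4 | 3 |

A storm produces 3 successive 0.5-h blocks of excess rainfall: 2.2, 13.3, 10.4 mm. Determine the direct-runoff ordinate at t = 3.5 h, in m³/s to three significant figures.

Q ≈ 17.2 m³/s

By discrete convolution, Q_j = Σ (P_i / 10 mm) · U_{j−i}.
At t = 3.5 h (j=7): Q = (2.2/10)·4 + (13.3/10)·6 + (10.4/10)·8 = 17.2 m³/s.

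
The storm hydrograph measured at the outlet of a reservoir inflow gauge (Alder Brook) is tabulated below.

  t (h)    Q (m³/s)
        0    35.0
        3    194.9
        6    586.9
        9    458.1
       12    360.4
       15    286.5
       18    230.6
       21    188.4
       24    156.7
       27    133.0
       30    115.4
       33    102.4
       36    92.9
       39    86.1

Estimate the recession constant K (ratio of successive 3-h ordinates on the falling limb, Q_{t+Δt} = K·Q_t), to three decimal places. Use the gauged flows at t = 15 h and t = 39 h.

Using the recession-limb readings at t = 15 h and t = 39 h: Q falls from 286.5 to 86.1 m³/s over 8 intervals.
K = (Q₂/Q₁)^(1/8) = (86.1/286.5)^(1/8) = 0.860.

K ≈ 0.860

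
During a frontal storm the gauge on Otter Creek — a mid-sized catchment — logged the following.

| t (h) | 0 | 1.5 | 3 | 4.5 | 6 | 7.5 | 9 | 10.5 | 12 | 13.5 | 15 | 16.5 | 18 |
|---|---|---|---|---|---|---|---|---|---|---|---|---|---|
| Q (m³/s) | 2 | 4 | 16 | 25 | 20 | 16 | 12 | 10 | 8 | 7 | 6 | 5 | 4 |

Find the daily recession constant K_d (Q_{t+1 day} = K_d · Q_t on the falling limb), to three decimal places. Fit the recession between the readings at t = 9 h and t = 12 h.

K_d ≈ 0.039

Between t = 9 h and t = 12 h the flow falls from 12 to 8 m³/s over 2×1.5 h = 3 h.
Per-interval ratio K = (8/12)^(1/2) = 0.8165; K_d = K^(24/1.5) = 0.039.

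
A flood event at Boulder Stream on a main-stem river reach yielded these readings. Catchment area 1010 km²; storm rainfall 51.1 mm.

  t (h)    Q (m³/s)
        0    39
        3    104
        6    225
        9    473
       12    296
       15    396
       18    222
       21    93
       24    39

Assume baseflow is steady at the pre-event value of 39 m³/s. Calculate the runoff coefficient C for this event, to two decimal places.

C ≈ 0.32

ΣQ_DR = 1536 m³/s; V = ΣQ_DR·Δt = 1.659 × 10^7 m³.
Runoff depth d = V / A = 16.42 mm.
C = d / P = 16.42 / 51.1 = 0.32.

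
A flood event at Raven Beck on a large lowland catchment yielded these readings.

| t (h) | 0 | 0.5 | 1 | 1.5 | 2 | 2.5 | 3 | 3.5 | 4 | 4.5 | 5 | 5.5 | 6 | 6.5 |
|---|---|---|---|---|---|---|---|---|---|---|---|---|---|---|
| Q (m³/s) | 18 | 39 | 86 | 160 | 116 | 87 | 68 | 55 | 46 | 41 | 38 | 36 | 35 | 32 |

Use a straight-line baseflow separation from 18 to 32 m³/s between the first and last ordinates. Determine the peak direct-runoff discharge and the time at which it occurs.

Q_p = 138.77 m³/s at t = 1.5 h

Subtracting baseflow gives direct-runoff ordinates: 0.00, 19.92, 65.85, 138.77, 93.69, 63.62, 43.54, 29.46, 19.38, 13.31, 9.23, 6.15, 4.08, 0.00 m³/s.
The maximum is 138.77 m³/s, occurring at the reading for t = 1.5 h.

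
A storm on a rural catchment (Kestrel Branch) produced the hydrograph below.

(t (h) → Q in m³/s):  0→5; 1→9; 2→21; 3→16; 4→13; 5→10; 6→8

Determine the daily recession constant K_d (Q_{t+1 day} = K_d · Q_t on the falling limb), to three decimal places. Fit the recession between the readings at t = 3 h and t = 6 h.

K_d ≈ 0.004

Between t = 3 h and t = 6 h the flow falls from 16 to 8 m³/s over 3×1 h = 3 h.
Per-interval ratio K = (8/16)^(1/3) = 0.7937; K_d = K^(24/1) = 0.004.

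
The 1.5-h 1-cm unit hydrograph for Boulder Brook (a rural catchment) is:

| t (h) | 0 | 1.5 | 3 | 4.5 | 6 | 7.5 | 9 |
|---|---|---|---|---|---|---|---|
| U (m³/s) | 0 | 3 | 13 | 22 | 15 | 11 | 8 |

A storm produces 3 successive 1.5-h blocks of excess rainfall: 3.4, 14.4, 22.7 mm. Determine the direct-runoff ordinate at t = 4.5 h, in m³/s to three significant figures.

Q ≈ 33.0 m³/s

By discrete convolution, Q_j = Σ (P_i / 10 mm) · U_{j−i}.
At t = 4.5 h (j=3): Q = (3.4/10)·22 + (14.4/10)·13 + (22.7/10)·3 = 33.0 m³/s.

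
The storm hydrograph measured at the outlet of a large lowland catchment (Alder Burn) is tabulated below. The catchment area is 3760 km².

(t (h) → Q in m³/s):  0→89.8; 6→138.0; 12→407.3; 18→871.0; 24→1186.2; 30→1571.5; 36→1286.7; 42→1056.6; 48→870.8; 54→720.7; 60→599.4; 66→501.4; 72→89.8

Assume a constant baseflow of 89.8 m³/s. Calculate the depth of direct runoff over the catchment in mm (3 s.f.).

d ≈ 47.2 mm

Direct runoff: 0.0, 48.2, 317.5, 781.2, 1096.4, 1481.7, 1196.9, 966.8, 781.0, 630.9, 509.6, 411.6, 0.0 m³/s; ΣQ_DR = 8222 m³/s.
V = ΣQ_DR · Δt = 8222 × 21600 s = 1.776 × 10^8 m³.
Over A = 3760 km², depth = V / A = 47.2 mm.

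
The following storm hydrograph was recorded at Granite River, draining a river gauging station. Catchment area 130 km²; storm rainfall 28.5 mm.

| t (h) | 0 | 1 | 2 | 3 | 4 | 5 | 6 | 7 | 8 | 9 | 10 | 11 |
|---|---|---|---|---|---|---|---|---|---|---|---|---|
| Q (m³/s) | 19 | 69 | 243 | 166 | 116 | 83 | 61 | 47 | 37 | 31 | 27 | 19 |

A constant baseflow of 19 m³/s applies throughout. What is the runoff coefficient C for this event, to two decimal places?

C ≈ 0.67

ΣQ_DR = 690.0 m³/s; V = ΣQ_DR·Δt = 2.484 × 10^6 m³.
Runoff depth d = V / A = 19.11 mm.
C = d / P = 19.11 / 28.5 = 0.67.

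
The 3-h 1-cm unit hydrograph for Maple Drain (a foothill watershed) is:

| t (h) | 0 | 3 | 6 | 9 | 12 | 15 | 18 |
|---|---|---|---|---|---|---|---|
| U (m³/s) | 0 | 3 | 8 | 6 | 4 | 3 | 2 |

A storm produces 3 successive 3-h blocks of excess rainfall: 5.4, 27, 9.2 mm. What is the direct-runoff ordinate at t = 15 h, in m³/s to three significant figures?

Q ≈ 17.9 m³/s

By discrete convolution, Q_j = Σ (P_i / 10 mm) · U_{j−i}.
At t = 15 h (j=5): Q = (5.4/10)·3 + (27/10)·4 + (9.2/10)·6 = 17.9 m³/s.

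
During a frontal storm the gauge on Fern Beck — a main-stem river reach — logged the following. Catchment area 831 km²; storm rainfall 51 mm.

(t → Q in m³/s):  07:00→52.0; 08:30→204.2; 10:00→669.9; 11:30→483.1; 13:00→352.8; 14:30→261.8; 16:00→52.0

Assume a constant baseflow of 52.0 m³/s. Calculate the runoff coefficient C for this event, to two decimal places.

C ≈ 0.22

ΣQ_DR = 1712 m³/s; V = ΣQ_DR·Δt = 9.244 × 10^6 m³.
Runoff depth d = V / A = 11.12 mm.
C = d / P = 11.12 / 51 = 0.22.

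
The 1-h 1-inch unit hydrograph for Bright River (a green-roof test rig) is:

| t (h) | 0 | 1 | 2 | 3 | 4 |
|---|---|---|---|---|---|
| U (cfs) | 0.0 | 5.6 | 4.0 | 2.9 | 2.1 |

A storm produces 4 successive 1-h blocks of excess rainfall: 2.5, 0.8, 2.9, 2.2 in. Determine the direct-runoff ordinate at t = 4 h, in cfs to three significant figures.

Q ≈ 31.5 cfs

By discrete convolution, Q_j = Σ (P_i / 1 in) · U_{j−i}.
At t = 4 h (j=4): Q = (2.5/1)·2.1 + (0.8/1)·2.9 + (2.9/1)·4.0 + (2.2/1)·5.6 = 31.5 cfs.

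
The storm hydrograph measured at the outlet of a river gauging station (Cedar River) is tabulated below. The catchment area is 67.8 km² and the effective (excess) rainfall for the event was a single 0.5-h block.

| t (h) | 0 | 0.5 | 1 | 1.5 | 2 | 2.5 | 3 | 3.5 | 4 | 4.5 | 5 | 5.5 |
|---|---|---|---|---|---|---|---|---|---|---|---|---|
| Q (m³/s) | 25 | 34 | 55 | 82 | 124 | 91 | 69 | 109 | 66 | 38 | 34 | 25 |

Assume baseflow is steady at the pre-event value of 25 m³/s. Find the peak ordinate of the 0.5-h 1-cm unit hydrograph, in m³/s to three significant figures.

U_p ≈ 82.5 m³/s

Direct runoff: 0.0, 9.0, 30.0, 57.0, 99.0, 66.0, 44.0, 84.0, 41.0, 13.0, 9.0, 0.0 m³/s; ΣQ_DR = 452.0 m³/s, peak = 99.0 m³/s.
Runoff depth d = ΣQ_DR·Δt / A = 452.0 × 1800 / (67.8 km²) = 12.00 mm.
The 1-cm UH is the DRH scaled by (10 mm)/d, so U_p = 99.0 × 10/12.00 = 82.5 m³/s.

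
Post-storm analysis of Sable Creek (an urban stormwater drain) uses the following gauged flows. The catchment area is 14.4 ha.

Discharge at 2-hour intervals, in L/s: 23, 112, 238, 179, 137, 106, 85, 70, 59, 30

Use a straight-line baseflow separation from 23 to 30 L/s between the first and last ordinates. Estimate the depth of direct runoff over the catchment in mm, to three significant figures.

Direct runoff: 0.00, 88.22, 213.44, 153.67, 110.89, 79.11, 57.33, 41.56, 29.78, 0.00 L/s; ΣQ_DR = 774.0 L/s.
V = ΣQ_DR · Δt = 774.0 × 7200 s = 5.573 × 10^6 L.
Over A = 14.4 ha, depth = V / A = 38.7 mm.

d ≈ 38.7 mm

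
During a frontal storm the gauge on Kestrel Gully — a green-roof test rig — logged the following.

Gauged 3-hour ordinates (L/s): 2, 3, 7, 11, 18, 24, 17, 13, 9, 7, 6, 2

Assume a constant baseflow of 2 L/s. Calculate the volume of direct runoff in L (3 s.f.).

V ≈ 1.03 × 10^6 L

Direct-runoff ordinates (Q − Q_b): 0.0, 1.0, 5.0, 9.0, 16.0, 22.0, 15.0, 11.0, 7.0, 5.0, 4.0, 0.0 L/s.
ΣQ_DR = 95.00 L/s.
With Δt = 3 h = 10800 s, V = ΣQ_DR · Δt = 95.00 × 10800 = 1.03 × 10^6 L.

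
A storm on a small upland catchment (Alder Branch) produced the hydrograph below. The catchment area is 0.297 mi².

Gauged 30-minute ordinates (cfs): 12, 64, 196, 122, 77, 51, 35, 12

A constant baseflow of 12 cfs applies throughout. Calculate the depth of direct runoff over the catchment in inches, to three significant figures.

d ≈ 1.23 in

Direct runoff: 0.0, 52.0, 184.0, 110.0, 65.0, 39.0, 23.0, 0.0 cfs; ΣQ_DR = 473.0 cfs.
V = ΣQ_DR · Δt = 473.0 × 1800 s = 8.514 × 10^5 ft³.
Over A = 0.297 mi², depth = V / A = 1.23 in.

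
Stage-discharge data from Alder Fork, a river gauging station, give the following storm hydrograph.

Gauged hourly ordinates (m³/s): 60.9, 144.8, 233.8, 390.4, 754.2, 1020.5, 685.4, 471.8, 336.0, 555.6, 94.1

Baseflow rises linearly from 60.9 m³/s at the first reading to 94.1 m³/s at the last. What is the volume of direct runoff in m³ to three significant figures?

V ≈ 1.40 × 10^7 m³

Direct-runoff ordinates (Q − Q_b): 0.00, 80.58, 166.26, 319.54, 680.02, 943.00, 604.58, 387.66, 248.54, 464.82, 0.00 m³/s.
ΣQ_DR = 3895 m³/s.
With Δt = 1 h = 3600 s, V = ΣQ_DR · Δt = 3895 × 3600 = 1.40 × 10^7 m³.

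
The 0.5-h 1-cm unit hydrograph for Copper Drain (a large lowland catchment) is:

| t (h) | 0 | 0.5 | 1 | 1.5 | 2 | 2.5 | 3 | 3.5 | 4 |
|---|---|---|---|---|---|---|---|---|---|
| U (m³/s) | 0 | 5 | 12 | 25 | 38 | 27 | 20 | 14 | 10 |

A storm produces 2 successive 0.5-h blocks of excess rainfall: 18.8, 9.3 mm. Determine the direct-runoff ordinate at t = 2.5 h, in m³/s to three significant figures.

Q ≈ 86.1 m³/s

By discrete convolution, Q_j = Σ (P_i / 10 mm) · U_{j−i}.
At t = 2.5 h (j=5): Q = (18.8/10)·27 + (9.3/10)·38 = 86.1 m³/s.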